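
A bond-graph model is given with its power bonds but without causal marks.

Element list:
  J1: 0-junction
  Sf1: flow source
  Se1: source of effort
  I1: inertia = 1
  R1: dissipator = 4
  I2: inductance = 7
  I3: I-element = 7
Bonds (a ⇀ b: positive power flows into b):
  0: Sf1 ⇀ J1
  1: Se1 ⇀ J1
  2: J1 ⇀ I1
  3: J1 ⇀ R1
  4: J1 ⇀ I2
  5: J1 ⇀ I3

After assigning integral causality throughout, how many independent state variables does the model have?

3  (I1, I2, I3 all integral)

bond 0 stroke at Sf1  (source Sf1 imposes f)
bond 1 stroke at J1  (Se1 fixes effort; stroke away)
bond 2 stroke at I1  (J1: bond 1 brought effort, rest push out)
bond 3 stroke at R1  (J1 effort already set via bond 1)
bond 4 stroke at I2  (J1 effort already set via bond 1)
bond 5 stroke at I3  (J1: bond 1 brought effort, rest push out)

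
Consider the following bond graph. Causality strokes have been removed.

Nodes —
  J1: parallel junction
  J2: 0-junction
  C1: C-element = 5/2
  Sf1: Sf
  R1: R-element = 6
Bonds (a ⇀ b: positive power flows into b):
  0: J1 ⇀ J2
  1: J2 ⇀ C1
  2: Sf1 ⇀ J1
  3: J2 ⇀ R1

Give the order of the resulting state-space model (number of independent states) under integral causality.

β2 stroke at Sf1  (Sf1 fixes flow; stroke at Sf1)
β0 stroke at J1  (J1 needs exactly one e-in)
β1 stroke at J2  (prefer integral on C1)
β3 stroke at R1  (J2: bond 1 brought effort, rest push out)

1  (C1 all integral)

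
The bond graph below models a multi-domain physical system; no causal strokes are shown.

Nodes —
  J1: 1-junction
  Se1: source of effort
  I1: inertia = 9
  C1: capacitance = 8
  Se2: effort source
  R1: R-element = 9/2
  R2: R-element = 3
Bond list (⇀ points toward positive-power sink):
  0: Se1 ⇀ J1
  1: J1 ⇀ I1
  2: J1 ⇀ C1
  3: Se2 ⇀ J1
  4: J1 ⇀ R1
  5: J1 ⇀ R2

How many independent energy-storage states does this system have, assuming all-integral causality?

2  (C1, I1 all integral)

β0 stroke at J1  (Se1 (Se) sets effort on bond)
β3 stroke at J1  (Se2 (Se) sets effort on bond)
β1 stroke at I1  (prefer integral on I1)
β2 stroke at J1  (common-f at J1 fixed by 1)
β4 stroke at J1  (J1 flow already set via bond 1)
β5 stroke at J1  (J1: bond 1 brought flow, rest push out)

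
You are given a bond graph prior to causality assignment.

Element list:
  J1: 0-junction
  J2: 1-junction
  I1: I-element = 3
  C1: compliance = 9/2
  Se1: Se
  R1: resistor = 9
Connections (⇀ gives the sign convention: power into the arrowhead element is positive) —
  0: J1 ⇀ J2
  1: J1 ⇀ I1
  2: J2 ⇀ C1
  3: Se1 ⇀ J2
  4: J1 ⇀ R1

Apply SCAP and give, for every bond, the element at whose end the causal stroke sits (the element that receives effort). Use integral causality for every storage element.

β0 →J1
β1 →I1
β2 →J2
β3 →J2
β4 →R1

bond 3 →J2  (Se1 (Se) sets effort on bond)
bond 1 →I1  (prefer integral on I1)
bond 2 →J2  (C1 integral (e out))
bond 0 →J1  (J2 needs exactly one f-in)
bond 4 →R1  (J1: bond 0 brought effort, rest push out)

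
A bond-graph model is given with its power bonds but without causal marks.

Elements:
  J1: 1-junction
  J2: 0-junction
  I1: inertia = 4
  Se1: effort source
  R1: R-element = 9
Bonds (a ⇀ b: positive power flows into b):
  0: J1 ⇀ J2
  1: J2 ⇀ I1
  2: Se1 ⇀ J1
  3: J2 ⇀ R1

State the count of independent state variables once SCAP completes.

1  (I1 all integral)

bond 2 stroke at J1  (source Se1 imposes e)
bond 0 stroke at J2  (only one flow-in slot at J1)
bond 1 stroke at I1  (J2 effort already set via bond 0)
bond 3 stroke at R1  (common-e at J2 fixed by 0)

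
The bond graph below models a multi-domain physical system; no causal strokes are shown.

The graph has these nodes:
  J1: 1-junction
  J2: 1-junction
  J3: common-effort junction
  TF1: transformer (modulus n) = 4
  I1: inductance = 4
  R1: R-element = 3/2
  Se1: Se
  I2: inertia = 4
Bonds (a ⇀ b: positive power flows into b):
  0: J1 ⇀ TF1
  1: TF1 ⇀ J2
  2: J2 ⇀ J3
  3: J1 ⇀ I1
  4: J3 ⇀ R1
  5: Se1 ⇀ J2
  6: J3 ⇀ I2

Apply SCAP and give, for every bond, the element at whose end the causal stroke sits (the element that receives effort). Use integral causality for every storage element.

b5 stroke at J2  (Se1 (Se) sets effort on bond)
b3 stroke at I1  (I1 outputs flow p/I1)
b0 stroke at J1  (1-jn J1 has f-setter on 3)
b1 stroke at TF1  (TF TF1: opposite of bond 0)
b2 stroke at J2  (J2: bond 1 brought flow, rest push out)
b6 stroke at I2  (prefer integral on I2)
b4 stroke at J3  (only one effort-in slot at J3)

β0 stroke→J1
β1 stroke→TF1
β2 stroke→J2
β3 stroke→I1
β4 stroke→J3
β5 stroke→J2
β6 stroke→I2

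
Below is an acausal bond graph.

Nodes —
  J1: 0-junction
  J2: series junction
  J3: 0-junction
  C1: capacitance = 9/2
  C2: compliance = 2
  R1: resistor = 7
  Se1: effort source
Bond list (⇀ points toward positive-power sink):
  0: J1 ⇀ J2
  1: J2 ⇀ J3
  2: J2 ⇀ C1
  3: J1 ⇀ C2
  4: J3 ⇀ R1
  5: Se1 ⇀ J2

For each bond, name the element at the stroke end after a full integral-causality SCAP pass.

β5 stroke→J2  (source Se1 imposes e)
β2 stroke→J2  (C1 outputs effort q/C1)
β3 stroke→J1  (prefer integral on C2)
β0 stroke→J2  (J1: bond 3 brought effort, rest push out)
β1 stroke→J3  (only one flow-in slot at J2)
β4 stroke→R1  (common-e at J3 fixed by 1)

b0 |J2
b1 |J3
b2 |J2
b3 |J1
b4 |R1
b5 |J2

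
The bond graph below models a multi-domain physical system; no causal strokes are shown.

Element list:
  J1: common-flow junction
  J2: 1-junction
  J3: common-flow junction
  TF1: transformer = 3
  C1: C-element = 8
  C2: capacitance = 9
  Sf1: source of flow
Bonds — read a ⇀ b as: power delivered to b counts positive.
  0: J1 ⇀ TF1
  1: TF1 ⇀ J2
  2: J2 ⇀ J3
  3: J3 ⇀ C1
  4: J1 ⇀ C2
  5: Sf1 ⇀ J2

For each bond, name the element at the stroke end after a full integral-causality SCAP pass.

#5 |Sf1  (Sf1 (Sf) sets flow on bond)
#1 |J2  (1-jn J2 has f-setter on 5)
#2 |J2  (common-f at J2 fixed by 5)
#3 |J3  (1-jn J3 has f-setter on 2)
#0 |TF1  (TF TF1: opposite of bond 1)
#4 |J1  (J1 flow already set via bond 0)

#0 stroke→TF1
#1 stroke→J2
#2 stroke→J2
#3 stroke→J3
#4 stroke→J1
#5 stroke→Sf1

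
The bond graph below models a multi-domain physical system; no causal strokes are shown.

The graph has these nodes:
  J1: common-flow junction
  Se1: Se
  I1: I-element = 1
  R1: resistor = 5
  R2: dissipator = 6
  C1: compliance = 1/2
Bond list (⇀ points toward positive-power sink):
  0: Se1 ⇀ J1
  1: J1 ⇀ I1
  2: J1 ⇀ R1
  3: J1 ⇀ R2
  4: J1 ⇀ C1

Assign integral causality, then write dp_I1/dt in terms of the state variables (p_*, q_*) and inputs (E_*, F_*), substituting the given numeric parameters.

dp_I1/dt = E_Se1 - 11*p_I1 - 2*q_C1

#0 stroke→J1  (Se1 fixes effort; stroke away)
#1 stroke→I1  (I1 integral (f out))
#2 stroke→J1  (1-jn J1 has f-setter on 1)
#3 stroke→J1  (1-jn J1 has f-setter on 1)
#4 stroke→J1  (common-f at J1 fixed by 1)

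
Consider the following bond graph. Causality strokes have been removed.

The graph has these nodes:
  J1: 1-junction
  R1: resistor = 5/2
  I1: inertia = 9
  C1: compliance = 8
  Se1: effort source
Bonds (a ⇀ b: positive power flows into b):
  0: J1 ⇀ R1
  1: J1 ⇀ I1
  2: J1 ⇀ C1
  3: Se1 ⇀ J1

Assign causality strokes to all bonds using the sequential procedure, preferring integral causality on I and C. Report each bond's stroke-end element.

#3 stroke at J1  (Se1 fixes effort; stroke away)
#1 stroke at I1  (prefer integral on I1)
#0 stroke at J1  (J1 flow already set via bond 1)
#2 stroke at J1  (J1 flow already set via bond 1)

b0 stroke→J1
b1 stroke→I1
b2 stroke→J1
b3 stroke→J1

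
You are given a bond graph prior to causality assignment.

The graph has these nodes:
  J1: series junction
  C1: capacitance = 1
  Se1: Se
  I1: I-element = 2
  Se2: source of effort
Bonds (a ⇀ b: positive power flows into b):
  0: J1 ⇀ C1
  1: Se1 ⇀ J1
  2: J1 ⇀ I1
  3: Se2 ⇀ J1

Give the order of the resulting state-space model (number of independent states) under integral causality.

bond 1 stroke→J1  (source Se1 imposes e)
bond 3 stroke→J1  (source Se2 imposes e)
bond 0 stroke→J1  (prefer integral on C1)
bond 2 stroke→I1  (closing 1-jn rule on J1)

2  (C1, I1 all integral)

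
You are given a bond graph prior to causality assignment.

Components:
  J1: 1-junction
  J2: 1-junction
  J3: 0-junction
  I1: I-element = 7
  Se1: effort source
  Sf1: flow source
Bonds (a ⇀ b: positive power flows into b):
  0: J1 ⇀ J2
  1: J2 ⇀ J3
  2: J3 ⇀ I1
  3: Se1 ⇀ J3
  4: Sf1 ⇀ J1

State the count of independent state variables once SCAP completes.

1  (I1 all integral)

bond 3 |J3  (source Se1 imposes e)
bond 4 |Sf1  (source Sf1 imposes f)
bond 0 |J1  (common-f at J1 fixed by 4)
bond 1 |J2  (1-jn J2 has f-setter on 0)
bond 2 |I1  (J3: bond 3 brought effort, rest push out)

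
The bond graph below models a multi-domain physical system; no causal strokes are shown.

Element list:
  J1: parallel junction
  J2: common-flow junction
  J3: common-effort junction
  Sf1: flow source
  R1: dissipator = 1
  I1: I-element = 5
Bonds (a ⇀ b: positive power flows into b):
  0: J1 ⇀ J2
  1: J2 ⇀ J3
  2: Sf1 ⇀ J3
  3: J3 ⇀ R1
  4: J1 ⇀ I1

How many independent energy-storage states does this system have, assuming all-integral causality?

1  (I1 all integral)

bond 2 stroke→Sf1  (source Sf1 imposes f)
bond 4 stroke→I1  (I1 outputs flow p/I1)
bond 0 stroke→J1  (closing 0-jn rule on J1)
bond 1 stroke→J2  (J2 flow already set via bond 0)
bond 3 stroke→J3  (only one effort-in slot at J3)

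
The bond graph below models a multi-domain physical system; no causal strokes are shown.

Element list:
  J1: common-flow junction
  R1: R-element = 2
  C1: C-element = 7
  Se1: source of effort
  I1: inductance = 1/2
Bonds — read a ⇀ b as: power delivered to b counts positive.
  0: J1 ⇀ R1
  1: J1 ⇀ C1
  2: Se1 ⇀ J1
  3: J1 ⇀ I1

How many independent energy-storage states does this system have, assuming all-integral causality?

β2 stroke at J1  (Se1 fixes effort; stroke away)
β1 stroke at J1  (C1: C, integral causality)
β3 stroke at I1  (I1 outputs flow p/I1)
β0 stroke at J1  (common-f at J1 fixed by 3)

2  (C1, I1 all integral)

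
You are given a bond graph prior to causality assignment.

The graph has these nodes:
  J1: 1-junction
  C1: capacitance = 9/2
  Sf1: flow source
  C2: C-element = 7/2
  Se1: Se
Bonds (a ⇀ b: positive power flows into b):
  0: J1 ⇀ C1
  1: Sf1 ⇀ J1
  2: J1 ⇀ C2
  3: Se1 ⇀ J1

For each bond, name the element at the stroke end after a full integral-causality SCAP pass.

β1 |Sf1  (Sf1: flow source, stroke at near end)
β3 |J1  (Se1 (Se) sets effort on bond)
β0 |J1  (J1 flow already set via bond 1)
β2 |J1  (1-jn J1 has f-setter on 1)

b0 stroke→J1
b1 stroke→Sf1
b2 stroke→J1
b3 stroke→J1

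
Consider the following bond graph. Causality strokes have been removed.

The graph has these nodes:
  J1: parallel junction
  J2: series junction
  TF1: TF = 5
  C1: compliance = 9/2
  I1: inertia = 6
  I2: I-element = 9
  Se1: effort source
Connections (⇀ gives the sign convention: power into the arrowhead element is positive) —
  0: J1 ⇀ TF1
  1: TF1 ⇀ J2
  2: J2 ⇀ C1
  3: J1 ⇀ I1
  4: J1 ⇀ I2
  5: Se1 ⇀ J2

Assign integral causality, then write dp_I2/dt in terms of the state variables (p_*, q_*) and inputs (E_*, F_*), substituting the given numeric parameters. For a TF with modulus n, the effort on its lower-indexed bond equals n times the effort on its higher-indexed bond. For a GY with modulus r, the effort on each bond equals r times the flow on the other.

b5 stroke at J2  (Se1 fixes effort; stroke away)
b2 stroke at J2  (C1 integral (e out))
b1 stroke at TF1  (closing 1-jn rule on J2)
b0 stroke at J1  (TF1: transformer flips bond 1)
b3 stroke at I1  (0-jn J1 has e-setter on 0)
b4 stroke at I2  (common-e at J1 fixed by 0)

dp_I2/dt = -5*E_Se1 + 10*q_C1/9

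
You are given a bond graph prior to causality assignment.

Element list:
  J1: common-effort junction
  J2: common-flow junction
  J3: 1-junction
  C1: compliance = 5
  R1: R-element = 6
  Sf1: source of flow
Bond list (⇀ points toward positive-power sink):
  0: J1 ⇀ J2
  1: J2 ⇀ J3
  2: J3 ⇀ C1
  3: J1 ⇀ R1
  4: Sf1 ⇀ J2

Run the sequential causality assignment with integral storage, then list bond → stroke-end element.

bond 0 stroke at J2
bond 1 stroke at J2
bond 2 stroke at J3
bond 3 stroke at J1
bond 4 stroke at Sf1

β4 stroke→Sf1  (Sf1 (Sf) sets flow on bond)
β0 stroke→J2  (1-jn J2 has f-setter on 4)
β1 stroke→J2  (J2 flow already set via bond 4)
β2 stroke→J3  (common-f at J3 fixed by 1)
β3 stroke→J1  (J1: last free bond brings effort in)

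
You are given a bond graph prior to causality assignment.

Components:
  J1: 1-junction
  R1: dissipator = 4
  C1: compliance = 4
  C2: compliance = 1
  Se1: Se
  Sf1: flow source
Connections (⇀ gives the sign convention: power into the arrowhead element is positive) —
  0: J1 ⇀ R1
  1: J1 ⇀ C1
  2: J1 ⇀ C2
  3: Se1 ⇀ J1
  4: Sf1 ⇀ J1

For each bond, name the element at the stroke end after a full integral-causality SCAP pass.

b3 stroke→J1  (Se1: effort source, stroke at far end)
b4 stroke→Sf1  (Sf1: flow source, stroke at near end)
b0 stroke→J1  (1-jn J1 has f-setter on 4)
b1 stroke→J1  (common-f at J1 fixed by 4)
b2 stroke→J1  (J1 flow already set via bond 4)

bond 0 stroke→J1
bond 1 stroke→J1
bond 2 stroke→J1
bond 3 stroke→J1
bond 4 stroke→Sf1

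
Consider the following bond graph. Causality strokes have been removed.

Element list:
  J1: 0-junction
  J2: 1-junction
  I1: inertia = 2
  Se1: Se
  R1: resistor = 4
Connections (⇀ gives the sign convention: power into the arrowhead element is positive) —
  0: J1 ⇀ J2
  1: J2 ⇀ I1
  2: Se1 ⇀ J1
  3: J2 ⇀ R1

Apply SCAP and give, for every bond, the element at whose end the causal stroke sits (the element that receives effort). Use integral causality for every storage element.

b2 →J1  (Se1 (Se) sets effort on bond)
b0 →J2  (common-e at J1 fixed by 2)
b1 →I1  (I1 integral (f out))
b3 →J2  (J2 flow already set via bond 1)

#0 →J2
#1 →I1
#2 →J1
#3 →J2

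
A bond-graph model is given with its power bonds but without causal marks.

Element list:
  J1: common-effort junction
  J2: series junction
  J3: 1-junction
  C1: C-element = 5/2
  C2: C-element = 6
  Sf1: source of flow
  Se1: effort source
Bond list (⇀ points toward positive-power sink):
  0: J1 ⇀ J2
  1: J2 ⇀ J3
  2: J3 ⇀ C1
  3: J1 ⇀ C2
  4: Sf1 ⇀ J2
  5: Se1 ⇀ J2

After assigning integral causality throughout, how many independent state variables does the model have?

bond 4 stroke→Sf1  (Sf1 (Sf) sets flow on bond)
bond 5 stroke→J2  (Se1 fixes effort; stroke away)
bond 0 stroke→J2  (common-f at J2 fixed by 4)
bond 1 stroke→J2  (J2: bond 4 brought flow, rest push out)
bond 2 stroke→J3  (1-jn J3 has f-setter on 1)
bond 3 stroke→J1  (closing 0-jn rule on J1)

2  (C1, C2 all integral)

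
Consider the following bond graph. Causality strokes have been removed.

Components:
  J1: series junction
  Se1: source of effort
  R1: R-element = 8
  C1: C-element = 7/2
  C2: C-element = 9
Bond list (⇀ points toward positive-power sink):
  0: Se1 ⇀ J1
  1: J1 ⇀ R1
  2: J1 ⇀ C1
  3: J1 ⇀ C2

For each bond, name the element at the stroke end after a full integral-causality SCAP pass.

b0 stroke at J1  (Se1 fixes effort; stroke away)
b2 stroke at J1  (C1 integral (e out))
b3 stroke at J1  (prefer integral on C2)
b1 stroke at R1  (J1 needs exactly one f-in)

β0 stroke at J1
β1 stroke at R1
β2 stroke at J1
β3 stroke at J1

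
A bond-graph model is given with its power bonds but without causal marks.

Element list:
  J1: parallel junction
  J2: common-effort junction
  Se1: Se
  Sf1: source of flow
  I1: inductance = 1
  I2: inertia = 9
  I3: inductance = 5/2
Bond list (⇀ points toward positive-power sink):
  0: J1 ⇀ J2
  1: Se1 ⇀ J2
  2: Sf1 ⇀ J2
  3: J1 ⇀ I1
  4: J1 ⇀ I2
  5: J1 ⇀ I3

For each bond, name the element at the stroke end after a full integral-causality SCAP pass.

bond 0 stroke at J1
bond 1 stroke at J2
bond 2 stroke at Sf1
bond 3 stroke at I1
bond 4 stroke at I2
bond 5 stroke at I3

bond 1 stroke at J2  (Se1 fixes effort; stroke away)
bond 2 stroke at Sf1  (source Sf1 imposes f)
bond 0 stroke at J1  (0-jn J2 has e-setter on 1)
bond 3 stroke at I1  (J1 effort already set via bond 0)
bond 4 stroke at I2  (J1: bond 0 brought effort, rest push out)
bond 5 stroke at I3  (common-e at J1 fixed by 0)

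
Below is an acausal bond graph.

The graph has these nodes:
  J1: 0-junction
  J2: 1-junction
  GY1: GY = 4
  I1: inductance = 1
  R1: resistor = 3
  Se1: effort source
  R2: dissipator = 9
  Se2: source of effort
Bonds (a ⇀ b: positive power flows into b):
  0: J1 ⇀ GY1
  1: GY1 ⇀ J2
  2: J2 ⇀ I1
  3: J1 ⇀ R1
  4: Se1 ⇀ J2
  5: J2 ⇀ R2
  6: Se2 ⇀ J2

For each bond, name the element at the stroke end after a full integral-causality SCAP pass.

b4 stroke→J2  (Se1 (Se) sets effort on bond)
b6 stroke→J2  (Se2 fixes effort; stroke away)
b2 stroke→I1  (I1 integral (f out))
b1 stroke→J2  (J2: bond 2 brought flow, rest push out)
b5 stroke→J2  (1-jn J2 has f-setter on 2)
b0 stroke→J1  (GY GY1: same side as bond 1)
b3 stroke→R1  (0-jn J1 has e-setter on 0)

#0 stroke→J1
#1 stroke→J2
#2 stroke→I1
#3 stroke→R1
#4 stroke→J2
#5 stroke→J2
#6 stroke→J2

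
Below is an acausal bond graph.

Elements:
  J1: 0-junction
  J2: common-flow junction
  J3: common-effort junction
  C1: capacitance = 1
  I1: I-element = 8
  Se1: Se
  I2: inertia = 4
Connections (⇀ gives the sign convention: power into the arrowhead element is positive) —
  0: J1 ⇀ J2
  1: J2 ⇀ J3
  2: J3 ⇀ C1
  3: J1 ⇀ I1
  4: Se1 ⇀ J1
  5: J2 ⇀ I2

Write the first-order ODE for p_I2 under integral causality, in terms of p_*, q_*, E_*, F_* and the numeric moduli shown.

dp_I2/dt = E_Se1 - q_C1

β4 stroke at J1  (source Se1 imposes e)
β0 stroke at J2  (0-jn J1 has e-setter on 4)
β3 stroke at I1  (J1 effort already set via bond 4)
β2 stroke at J3  (C1: C, integral causality)
β1 stroke at J2  (J3: bond 2 brought effort, rest push out)
β5 stroke at I2  (J2 needs exactly one f-in)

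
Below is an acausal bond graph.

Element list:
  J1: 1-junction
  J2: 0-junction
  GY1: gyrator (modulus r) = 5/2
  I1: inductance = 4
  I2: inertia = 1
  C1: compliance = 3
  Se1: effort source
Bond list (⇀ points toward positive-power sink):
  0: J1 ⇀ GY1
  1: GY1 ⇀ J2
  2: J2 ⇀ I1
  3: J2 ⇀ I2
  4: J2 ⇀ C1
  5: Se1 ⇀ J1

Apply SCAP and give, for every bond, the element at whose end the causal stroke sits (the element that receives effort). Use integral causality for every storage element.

b0 stroke→GY1
b1 stroke→GY1
b2 stroke→I1
b3 stroke→I2
b4 stroke→J2
b5 stroke→J1

b5 stroke→J1  (Se1 (Se) sets effort on bond)
b0 stroke→GY1  (only one flow-in slot at J1)
b1 stroke→GY1  (GY1 both-in/both-out from 0)
b2 stroke→I1  (I1 outputs flow p/I1)
b3 stroke→I2  (I2: I, integral causality)
b4 stroke→J2  (J2: last free bond brings effort in)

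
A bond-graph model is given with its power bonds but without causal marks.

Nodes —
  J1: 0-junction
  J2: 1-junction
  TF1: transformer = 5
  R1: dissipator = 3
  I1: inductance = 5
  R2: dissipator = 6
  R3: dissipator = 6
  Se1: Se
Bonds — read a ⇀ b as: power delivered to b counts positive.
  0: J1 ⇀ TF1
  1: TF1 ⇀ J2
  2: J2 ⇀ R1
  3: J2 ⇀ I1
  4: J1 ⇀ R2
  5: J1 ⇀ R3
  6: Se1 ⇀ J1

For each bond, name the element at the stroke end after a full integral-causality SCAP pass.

β0 →TF1
β1 →J2
β2 →J2
β3 →I1
β4 →R2
β5 →R3
β6 →J1

b6 stroke at J1  (Se1 (Se) sets effort on bond)
b0 stroke at TF1  (0-jn J1 has e-setter on 6)
b4 stroke at R2  (common-e at J1 fixed by 6)
b5 stroke at R3  (J1: bond 6 brought effort, rest push out)
b1 stroke at J2  (TF1: transformer flips bond 0)
b3 stroke at I1  (I1: I, integral causality)
b2 stroke at J2  (1-jn J2 has f-setter on 3)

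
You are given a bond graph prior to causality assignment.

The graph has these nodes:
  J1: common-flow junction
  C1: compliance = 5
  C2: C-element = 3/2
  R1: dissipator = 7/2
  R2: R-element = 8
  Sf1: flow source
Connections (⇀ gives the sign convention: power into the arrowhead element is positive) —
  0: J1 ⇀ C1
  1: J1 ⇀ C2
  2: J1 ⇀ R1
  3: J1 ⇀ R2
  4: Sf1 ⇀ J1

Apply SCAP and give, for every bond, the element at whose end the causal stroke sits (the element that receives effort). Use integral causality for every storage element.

b4 stroke at Sf1  (Sf1: flow source, stroke at near end)
b0 stroke at J1  (common-f at J1 fixed by 4)
b1 stroke at J1  (J1: bond 4 brought flow, rest push out)
b2 stroke at J1  (J1 flow already set via bond 4)
b3 stroke at J1  (J1: bond 4 brought flow, rest push out)

β0 stroke→J1
β1 stroke→J1
β2 stroke→J1
β3 stroke→J1
β4 stroke→Sf1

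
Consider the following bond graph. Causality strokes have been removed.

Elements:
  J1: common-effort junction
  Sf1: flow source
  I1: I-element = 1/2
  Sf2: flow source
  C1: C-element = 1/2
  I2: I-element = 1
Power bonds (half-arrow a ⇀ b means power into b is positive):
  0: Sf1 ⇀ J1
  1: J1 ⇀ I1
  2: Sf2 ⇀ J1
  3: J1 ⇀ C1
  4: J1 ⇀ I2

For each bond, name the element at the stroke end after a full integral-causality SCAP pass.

bond 0 stroke→Sf1  (Sf1 fixes flow; stroke at Sf1)
bond 2 stroke→Sf2  (Sf2 (Sf) sets flow on bond)
bond 1 stroke→I1  (I1 integral (f out))
bond 3 stroke→J1  (C1 integral (e out))
bond 4 stroke→I2  (0-jn J1 has e-setter on 3)

β0 →Sf1
β1 →I1
β2 →Sf2
β3 →J1
β4 →I2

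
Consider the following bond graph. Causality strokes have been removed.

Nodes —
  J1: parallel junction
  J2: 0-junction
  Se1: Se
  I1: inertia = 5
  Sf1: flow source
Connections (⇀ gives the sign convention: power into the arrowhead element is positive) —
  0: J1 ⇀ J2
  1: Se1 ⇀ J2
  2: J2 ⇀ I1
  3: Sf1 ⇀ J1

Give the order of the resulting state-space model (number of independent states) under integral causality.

b1 stroke→J2  (Se1 fixes effort; stroke away)
b3 stroke→Sf1  (Sf1: flow source, stroke at near end)
b0 stroke→J1  (J1 needs exactly one e-in)
b2 stroke→I1  (common-e at J2 fixed by 1)

1  (I1 all integral)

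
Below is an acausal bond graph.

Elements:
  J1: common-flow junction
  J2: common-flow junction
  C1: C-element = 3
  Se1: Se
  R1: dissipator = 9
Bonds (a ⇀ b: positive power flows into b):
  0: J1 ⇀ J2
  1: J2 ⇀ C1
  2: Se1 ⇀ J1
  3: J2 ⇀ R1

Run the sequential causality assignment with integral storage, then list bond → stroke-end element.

β2 stroke at J1  (Se1: effort source, stroke at far end)
β0 stroke at J2  (only one flow-in slot at J1)
β1 stroke at J2  (prefer integral on C1)
β3 stroke at R1  (closing 1-jn rule on J2)

#0 stroke→J2
#1 stroke→J2
#2 stroke→J1
#3 stroke→R1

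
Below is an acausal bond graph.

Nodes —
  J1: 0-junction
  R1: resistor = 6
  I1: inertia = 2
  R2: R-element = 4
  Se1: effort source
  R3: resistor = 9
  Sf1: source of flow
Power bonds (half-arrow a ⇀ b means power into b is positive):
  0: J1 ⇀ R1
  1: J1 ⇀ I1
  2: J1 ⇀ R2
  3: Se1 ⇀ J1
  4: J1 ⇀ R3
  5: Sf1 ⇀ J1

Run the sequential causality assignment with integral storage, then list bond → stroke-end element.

b3 stroke at J1  (source Se1 imposes e)
b5 stroke at Sf1  (source Sf1 imposes f)
b0 stroke at R1  (common-e at J1 fixed by 3)
b1 stroke at I1  (J1: bond 3 brought effort, rest push out)
b2 stroke at R2  (J1 effort already set via bond 3)
b4 stroke at R3  (J1 effort already set via bond 3)

β0 stroke at R1
β1 stroke at I1
β2 stroke at R2
β3 stroke at J1
β4 stroke at R3
β5 stroke at Sf1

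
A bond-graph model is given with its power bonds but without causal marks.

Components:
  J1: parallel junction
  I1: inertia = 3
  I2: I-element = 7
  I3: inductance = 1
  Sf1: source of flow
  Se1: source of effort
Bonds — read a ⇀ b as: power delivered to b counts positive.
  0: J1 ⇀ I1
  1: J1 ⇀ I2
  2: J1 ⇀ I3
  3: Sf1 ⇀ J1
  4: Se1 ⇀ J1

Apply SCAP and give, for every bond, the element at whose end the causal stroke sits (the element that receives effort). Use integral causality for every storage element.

#0 stroke→I1
#1 stroke→I2
#2 stroke→I3
#3 stroke→Sf1
#4 stroke→J1

#3 |Sf1  (Sf1: flow source, stroke at near end)
#4 |J1  (Se1 (Se) sets effort on bond)
#0 |I1  (0-jn J1 has e-setter on 4)
#1 |I2  (J1 effort already set via bond 4)
#2 |I3  (J1: bond 4 brought effort, rest push out)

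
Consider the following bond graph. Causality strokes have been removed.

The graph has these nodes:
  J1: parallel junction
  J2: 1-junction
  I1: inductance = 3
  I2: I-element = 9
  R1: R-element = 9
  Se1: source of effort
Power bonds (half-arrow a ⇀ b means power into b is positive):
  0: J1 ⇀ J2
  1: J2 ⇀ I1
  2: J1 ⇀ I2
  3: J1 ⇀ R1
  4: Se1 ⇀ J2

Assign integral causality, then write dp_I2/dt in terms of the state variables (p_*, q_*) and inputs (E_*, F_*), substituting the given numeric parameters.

dp_I2/dt = -3*p_I1 - p_I2

bond 4 |J2  (Se1 (Se) sets effort on bond)
bond 1 |I1  (I1: I, integral causality)
bond 0 |J2  (1-jn J2 has f-setter on 1)
bond 2 |I2  (I2 integral (f out))
bond 3 |J1  (J1 needs exactly one e-in)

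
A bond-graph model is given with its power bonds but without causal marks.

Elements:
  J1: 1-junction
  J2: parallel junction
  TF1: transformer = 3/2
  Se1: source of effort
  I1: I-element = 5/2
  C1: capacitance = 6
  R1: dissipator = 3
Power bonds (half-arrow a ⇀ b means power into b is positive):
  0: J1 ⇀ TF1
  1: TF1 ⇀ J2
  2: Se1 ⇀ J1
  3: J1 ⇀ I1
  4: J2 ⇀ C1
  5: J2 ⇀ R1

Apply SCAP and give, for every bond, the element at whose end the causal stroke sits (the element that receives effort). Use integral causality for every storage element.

β0 stroke→J1
β1 stroke→TF1
β2 stroke→J1
β3 stroke→I1
β4 stroke→J2
β5 stroke→R1

β2 →J1  (source Se1 imposes e)
β3 →I1  (I1 integral (f out))
β0 →J1  (J1 flow already set via bond 3)
β1 →TF1  (TF TF1: opposite of bond 0)
β4 →J2  (prefer integral on C1)
β5 →R1  (J2: bond 4 brought effort, rest push out)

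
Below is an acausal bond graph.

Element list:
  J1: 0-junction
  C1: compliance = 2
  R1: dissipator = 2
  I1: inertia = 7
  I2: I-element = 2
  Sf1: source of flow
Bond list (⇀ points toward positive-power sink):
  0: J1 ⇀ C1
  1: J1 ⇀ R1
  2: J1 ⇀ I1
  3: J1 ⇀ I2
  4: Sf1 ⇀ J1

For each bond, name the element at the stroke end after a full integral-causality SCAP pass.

b4 |Sf1  (Sf1 (Sf) sets flow on bond)
b0 |J1  (C1: C, integral causality)
b1 |R1  (J1 effort already set via bond 0)
b2 |I1  (J1: bond 0 brought effort, rest push out)
b3 |I2  (J1 effort already set via bond 0)

bond 0 stroke→J1
bond 1 stroke→R1
bond 2 stroke→I1
bond 3 stroke→I2
bond 4 stroke→Sf1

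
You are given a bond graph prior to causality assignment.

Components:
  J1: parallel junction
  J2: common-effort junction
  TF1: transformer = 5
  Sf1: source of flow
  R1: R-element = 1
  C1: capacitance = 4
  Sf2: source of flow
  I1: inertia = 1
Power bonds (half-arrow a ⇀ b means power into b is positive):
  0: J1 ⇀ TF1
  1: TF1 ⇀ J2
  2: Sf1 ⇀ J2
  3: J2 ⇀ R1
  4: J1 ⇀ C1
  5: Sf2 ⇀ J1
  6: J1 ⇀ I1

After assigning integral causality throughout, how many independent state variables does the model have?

2  (C1, I1 all integral)

b2 stroke→Sf1  (Sf1 fixes flow; stroke at Sf1)
b5 stroke→Sf2  (Sf2 (Sf) sets flow on bond)
b4 stroke→J1  (C1 integral (e out))
b0 stroke→TF1  (common-e at J1 fixed by 4)
b6 stroke→I1  (J1 effort already set via bond 4)
b1 stroke→J2  (TF1 one-in-one-out from 0)
b3 stroke→R1  (J2 effort already set via bond 1)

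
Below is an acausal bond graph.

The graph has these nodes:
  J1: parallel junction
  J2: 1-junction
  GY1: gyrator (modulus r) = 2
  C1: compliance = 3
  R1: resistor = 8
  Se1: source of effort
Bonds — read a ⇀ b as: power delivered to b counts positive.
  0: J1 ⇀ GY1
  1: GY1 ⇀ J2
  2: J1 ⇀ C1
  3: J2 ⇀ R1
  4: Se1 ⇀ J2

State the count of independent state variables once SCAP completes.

b4 →J2  (Se1 fixes effort; stroke away)
b2 →J1  (prefer integral on C1)
b0 →GY1  (common-e at J1 fixed by 2)
b1 →GY1  (through GY1, causality inverts; strokes same side of GY1)
b3 →J2  (J2: bond 1 brought flow, rest push out)

1  (C1 all integral)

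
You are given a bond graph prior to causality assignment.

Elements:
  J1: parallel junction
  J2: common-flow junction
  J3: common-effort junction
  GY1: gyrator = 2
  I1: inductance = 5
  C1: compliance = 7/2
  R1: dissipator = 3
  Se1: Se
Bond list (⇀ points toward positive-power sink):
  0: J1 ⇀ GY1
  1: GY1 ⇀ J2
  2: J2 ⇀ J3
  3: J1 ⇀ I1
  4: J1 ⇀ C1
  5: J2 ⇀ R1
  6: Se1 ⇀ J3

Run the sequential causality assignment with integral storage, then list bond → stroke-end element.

b6 |J3  (Se1 (Se) sets effort on bond)
b2 |J2  (J3 effort already set via bond 6)
b3 |I1  (I1 outputs flow p/I1)
b4 |J1  (prefer integral on C1)
b0 |GY1  (J1: bond 4 brought effort, rest push out)
b1 |GY1  (GY GY1: same side as bond 0)
b5 |J2  (1-jn J2 has f-setter on 1)

bond 0 stroke→GY1
bond 1 stroke→GY1
bond 2 stroke→J2
bond 3 stroke→I1
bond 4 stroke→J1
bond 5 stroke→J2
bond 6 stroke→J3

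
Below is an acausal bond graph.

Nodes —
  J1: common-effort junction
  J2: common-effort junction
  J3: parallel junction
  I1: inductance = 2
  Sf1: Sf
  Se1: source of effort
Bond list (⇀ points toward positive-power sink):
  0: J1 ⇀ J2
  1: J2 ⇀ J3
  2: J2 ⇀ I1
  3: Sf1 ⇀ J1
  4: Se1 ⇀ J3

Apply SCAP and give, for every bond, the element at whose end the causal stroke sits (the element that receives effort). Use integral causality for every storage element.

β3 stroke→Sf1  (source Sf1 imposes f)
β4 stroke→J3  (Se1 fixes effort; stroke away)
β0 stroke→J1  (closing 0-jn rule on J1)
β1 stroke→J2  (common-e at J3 fixed by 4)
β2 stroke→I1  (J2: bond 1 brought effort, rest push out)

b0 →J1
b1 →J2
b2 →I1
b3 →Sf1
b4 →J3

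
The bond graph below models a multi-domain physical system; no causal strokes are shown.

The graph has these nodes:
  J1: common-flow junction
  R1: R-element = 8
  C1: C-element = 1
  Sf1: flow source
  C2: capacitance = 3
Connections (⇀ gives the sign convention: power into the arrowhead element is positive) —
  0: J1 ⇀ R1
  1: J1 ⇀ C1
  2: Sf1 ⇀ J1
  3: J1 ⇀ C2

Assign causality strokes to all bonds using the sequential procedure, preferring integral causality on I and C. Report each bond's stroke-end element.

bond 0 |J1
bond 1 |J1
bond 2 |Sf1
bond 3 |J1

bond 2 stroke→Sf1  (Sf1 (Sf) sets flow on bond)
bond 0 stroke→J1  (1-jn J1 has f-setter on 2)
bond 1 stroke→J1  (common-f at J1 fixed by 2)
bond 3 stroke→J1  (1-jn J1 has f-setter on 2)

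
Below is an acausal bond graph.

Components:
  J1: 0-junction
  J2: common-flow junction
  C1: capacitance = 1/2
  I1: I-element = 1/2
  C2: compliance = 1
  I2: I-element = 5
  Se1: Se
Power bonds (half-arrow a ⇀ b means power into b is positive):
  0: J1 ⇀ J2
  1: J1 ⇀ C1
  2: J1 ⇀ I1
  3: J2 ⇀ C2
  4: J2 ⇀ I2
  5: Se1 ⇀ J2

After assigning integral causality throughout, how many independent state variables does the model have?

β5 |J2  (source Se1 imposes e)
β1 |J1  (prefer integral on C1)
β0 |J2  (J1 effort already set via bond 1)
β2 |I1  (common-e at J1 fixed by 1)
β3 |J2  (prefer integral on C2)
β4 |I2  (J2 needs exactly one f-in)

4  (C1, C2, I1, I2 all integral)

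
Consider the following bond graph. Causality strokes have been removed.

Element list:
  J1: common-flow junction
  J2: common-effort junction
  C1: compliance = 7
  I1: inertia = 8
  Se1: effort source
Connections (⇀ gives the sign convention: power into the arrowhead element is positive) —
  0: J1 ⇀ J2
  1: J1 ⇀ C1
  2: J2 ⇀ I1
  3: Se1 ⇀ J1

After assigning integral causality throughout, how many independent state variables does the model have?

2  (C1, I1 all integral)

#3 stroke→J1  (source Se1 imposes e)
#1 stroke→J1  (prefer integral on C1)
#0 stroke→J2  (J1: last free bond brings flow in)
#2 stroke→I1  (J2 effort already set via bond 0)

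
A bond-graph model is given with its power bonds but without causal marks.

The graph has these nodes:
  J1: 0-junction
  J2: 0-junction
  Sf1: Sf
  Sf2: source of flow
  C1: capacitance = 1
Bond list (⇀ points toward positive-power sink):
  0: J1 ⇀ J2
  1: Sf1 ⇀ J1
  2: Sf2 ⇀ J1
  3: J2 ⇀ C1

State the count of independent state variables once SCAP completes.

1  (C1 all integral)

#1 stroke→Sf1  (Sf1: flow source, stroke at near end)
#2 stroke→Sf2  (source Sf2 imposes f)
#0 stroke→J1  (closing 0-jn rule on J1)
#3 stroke→J2  (J2: last free bond brings effort in)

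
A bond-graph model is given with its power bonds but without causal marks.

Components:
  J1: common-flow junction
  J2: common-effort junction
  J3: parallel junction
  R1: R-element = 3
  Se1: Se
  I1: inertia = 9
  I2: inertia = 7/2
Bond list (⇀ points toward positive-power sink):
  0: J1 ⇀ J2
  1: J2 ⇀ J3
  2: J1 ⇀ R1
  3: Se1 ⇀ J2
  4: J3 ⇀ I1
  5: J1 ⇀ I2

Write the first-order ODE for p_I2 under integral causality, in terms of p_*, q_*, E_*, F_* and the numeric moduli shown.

#3 |J2  (Se1 fixes effort; stroke away)
#0 |J1  (common-e at J2 fixed by 3)
#1 |J3  (common-e at J2 fixed by 3)
#4 |I1  (0-jn J3 has e-setter on 1)
#5 |I2  (prefer integral on I2)
#2 |J1  (common-f at J1 fixed by 5)

dp_I2/dt = -E_Se1 - 6*p_I2/7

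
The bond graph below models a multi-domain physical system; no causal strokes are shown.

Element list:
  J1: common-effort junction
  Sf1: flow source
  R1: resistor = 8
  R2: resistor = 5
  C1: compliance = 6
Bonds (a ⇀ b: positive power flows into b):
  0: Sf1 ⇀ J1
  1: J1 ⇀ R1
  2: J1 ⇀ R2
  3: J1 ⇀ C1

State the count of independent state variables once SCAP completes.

β0 →Sf1  (Sf1 fixes flow; stroke at Sf1)
β3 →J1  (prefer integral on C1)
β1 →R1  (0-jn J1 has e-setter on 3)
β2 →R2  (0-jn J1 has e-setter on 3)

1  (C1 all integral)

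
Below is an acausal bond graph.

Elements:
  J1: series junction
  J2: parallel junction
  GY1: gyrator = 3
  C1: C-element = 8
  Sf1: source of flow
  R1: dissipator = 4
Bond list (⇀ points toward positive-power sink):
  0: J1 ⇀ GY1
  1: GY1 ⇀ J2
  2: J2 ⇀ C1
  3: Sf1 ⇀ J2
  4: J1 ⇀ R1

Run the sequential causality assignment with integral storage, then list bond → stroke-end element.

bond 3 stroke→Sf1  (Sf1 fixes flow; stroke at Sf1)
bond 2 stroke→J2  (C1 outputs effort q/C1)
bond 1 stroke→GY1  (J2 effort already set via bond 2)
bond 0 stroke→GY1  (through GY1, causality inverts; strokes same side of GY1)
bond 4 stroke→J1  (1-jn J1 has f-setter on 0)

β0 stroke→GY1
β1 stroke→GY1
β2 stroke→J2
β3 stroke→Sf1
β4 stroke→J1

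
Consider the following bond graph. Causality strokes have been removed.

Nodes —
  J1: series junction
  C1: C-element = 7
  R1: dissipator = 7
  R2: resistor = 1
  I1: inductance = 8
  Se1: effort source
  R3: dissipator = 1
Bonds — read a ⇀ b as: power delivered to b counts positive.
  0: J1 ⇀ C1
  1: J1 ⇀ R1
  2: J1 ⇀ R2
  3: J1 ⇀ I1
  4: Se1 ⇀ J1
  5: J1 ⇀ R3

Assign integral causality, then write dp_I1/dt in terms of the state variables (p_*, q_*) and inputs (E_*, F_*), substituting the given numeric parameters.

dp_I1/dt = E_Se1 - 9*p_I1/8 - q_C1/7

#4 →J1  (Se1 fixes effort; stroke away)
#0 →J1  (prefer integral on C1)
#3 →I1  (I1: I, integral causality)
#1 →J1  (1-jn J1 has f-setter on 3)
#2 →J1  (J1 flow already set via bond 3)
#5 →J1  (J1: bond 3 brought flow, rest push out)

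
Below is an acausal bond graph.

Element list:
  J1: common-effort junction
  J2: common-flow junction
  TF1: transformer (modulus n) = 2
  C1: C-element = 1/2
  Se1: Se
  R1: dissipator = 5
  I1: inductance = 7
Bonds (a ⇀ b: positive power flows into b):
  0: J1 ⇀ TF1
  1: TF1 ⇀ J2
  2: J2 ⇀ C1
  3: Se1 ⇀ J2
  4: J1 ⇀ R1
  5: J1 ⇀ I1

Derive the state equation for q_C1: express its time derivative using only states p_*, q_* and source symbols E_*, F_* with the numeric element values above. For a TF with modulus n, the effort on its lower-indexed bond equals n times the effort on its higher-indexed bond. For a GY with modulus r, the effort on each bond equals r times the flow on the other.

dq_C1/dt = 4*E_Se1/5 - 2*p_I1/7 - 8*q_C1/5

β3 stroke→J2  (source Se1 imposes e)
β2 stroke→J2  (prefer integral on C1)
β1 stroke→TF1  (J2: last free bond brings flow in)
β0 stroke→J1  (through TF1, causality passes straight; one stroke at TF1)
β4 stroke→R1  (common-e at J1 fixed by 0)
β5 stroke→I1  (J1 effort already set via bond 0)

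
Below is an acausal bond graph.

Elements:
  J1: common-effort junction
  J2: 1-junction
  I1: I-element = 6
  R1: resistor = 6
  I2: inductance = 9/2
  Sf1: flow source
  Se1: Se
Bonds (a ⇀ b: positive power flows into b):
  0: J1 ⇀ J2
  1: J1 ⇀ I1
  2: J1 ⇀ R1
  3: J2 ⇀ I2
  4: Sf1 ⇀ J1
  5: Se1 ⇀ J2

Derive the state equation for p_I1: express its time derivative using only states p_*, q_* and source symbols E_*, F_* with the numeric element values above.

bond 4 →Sf1  (source Sf1 imposes f)
bond 5 →J2  (source Se1 imposes e)
bond 1 →I1  (I1 integral (f out))
bond 3 →I2  (I2 integral (f out))
bond 0 →J2  (J2: bond 3 brought flow, rest push out)
bond 2 →J1  (closing 0-jn rule on J1)

dp_I1/dt = 6*F_Sf1 - p_I1 - 4*p_I2/3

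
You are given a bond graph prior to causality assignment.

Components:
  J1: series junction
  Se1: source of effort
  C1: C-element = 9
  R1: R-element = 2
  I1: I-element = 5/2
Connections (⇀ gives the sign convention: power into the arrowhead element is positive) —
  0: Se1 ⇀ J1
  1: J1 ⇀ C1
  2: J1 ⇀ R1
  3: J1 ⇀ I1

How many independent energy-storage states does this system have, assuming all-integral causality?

2  (C1, I1 all integral)

bond 0 |J1  (Se1 fixes effort; stroke away)
bond 1 |J1  (C1 integral (e out))
bond 3 |I1  (prefer integral on I1)
bond 2 |J1  (J1 flow already set via bond 3)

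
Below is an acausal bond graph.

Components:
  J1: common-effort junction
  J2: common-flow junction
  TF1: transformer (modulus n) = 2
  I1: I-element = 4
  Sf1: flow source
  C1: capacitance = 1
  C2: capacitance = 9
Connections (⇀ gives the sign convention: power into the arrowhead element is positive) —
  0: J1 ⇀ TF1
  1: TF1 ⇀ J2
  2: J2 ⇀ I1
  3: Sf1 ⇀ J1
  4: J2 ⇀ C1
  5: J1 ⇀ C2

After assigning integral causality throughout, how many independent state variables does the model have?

β3 |Sf1  (Sf1 fixes flow; stroke at Sf1)
β2 |I1  (I1 integral (f out))
β1 |J2  (J2: bond 2 brought flow, rest push out)
β4 |J2  (J2: bond 2 brought flow, rest push out)
β0 |TF1  (TF TF1: opposite of bond 1)
β5 |J1  (J1: last free bond brings effort in)

3  (C1, C2, I1 all integral)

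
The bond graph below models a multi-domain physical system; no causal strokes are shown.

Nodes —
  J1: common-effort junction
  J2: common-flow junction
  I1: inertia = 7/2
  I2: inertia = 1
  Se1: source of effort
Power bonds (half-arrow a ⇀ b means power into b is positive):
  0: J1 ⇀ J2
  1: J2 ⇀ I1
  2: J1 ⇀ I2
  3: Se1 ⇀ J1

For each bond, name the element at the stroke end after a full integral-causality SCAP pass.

β0 →J2
β1 →I1
β2 →I2
β3 →J1

b3 stroke at J1  (source Se1 imposes e)
b0 stroke at J2  (J1 effort already set via bond 3)
b2 stroke at I2  (0-jn J1 has e-setter on 3)
b1 stroke at I1  (closing 1-jn rule on J2)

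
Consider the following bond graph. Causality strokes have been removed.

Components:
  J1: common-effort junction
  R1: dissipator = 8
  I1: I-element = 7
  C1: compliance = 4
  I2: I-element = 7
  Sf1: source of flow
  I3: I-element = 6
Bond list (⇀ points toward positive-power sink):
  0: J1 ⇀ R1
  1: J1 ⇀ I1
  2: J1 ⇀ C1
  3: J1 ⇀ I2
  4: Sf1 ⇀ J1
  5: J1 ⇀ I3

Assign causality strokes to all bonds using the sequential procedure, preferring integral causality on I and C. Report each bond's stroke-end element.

bond 4 stroke→Sf1  (source Sf1 imposes f)
bond 1 stroke→I1  (I1 integral (f out))
bond 2 stroke→J1  (C1: C, integral causality)
bond 0 stroke→R1  (J1: bond 2 brought effort, rest push out)
bond 3 stroke→I2  (0-jn J1 has e-setter on 2)
bond 5 stroke→I3  (J1 effort already set via bond 2)

#0 stroke→R1
#1 stroke→I1
#2 stroke→J1
#3 stroke→I2
#4 stroke→Sf1
#5 stroke→I3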